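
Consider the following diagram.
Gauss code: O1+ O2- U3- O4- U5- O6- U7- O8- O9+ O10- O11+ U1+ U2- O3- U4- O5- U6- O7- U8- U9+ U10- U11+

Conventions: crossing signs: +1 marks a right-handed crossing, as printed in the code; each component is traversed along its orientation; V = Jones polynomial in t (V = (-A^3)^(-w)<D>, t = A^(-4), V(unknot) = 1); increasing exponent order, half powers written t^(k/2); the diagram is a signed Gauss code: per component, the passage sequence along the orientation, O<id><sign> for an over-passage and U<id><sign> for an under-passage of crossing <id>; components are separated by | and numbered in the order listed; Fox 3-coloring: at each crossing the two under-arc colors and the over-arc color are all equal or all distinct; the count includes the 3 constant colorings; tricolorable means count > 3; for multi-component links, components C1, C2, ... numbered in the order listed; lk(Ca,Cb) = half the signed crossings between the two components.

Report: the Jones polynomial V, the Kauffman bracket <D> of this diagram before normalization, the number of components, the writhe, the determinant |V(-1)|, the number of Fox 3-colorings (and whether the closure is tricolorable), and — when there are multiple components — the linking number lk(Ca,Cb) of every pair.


V(t) = -t^-7 + t^-6 - t^-5 + t^-4 + t^-2
bracket: -A^-7 - A + A^5 - A^9 + A^13, w = -5
1 component, writhe -5, over 11 crossings
det 5, colorings 3 of 3^11 — not tricolorable
observation: |V(-1)| = 5: so not tricolorable, since 3 does not divide 5


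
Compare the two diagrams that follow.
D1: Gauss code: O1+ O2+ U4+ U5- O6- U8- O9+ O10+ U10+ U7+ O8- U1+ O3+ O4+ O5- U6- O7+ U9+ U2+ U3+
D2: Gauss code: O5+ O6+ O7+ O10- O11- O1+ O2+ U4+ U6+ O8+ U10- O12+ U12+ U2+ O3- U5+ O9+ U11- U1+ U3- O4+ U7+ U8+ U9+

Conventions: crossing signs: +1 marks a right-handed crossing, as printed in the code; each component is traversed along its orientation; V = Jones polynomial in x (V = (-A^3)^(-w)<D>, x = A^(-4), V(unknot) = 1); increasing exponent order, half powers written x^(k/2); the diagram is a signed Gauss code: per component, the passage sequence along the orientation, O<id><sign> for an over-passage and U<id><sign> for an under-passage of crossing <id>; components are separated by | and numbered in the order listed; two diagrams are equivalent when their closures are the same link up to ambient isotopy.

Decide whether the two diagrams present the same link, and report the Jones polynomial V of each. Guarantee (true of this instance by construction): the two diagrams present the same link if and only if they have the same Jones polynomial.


equivalent: no
V(D1) = 1  (w +4, c 10, <D> = A^12)
V(D2) = x - x^2 + 2x^3 - x^4 + x^5 - x^6  (w +6, c 12, <D> = -A^-6 + A^-2 - A^2 + 2A^6 - A^10 + A^14)
why: V(x) takes 2 values over 2 diagrams, fixing the grouping


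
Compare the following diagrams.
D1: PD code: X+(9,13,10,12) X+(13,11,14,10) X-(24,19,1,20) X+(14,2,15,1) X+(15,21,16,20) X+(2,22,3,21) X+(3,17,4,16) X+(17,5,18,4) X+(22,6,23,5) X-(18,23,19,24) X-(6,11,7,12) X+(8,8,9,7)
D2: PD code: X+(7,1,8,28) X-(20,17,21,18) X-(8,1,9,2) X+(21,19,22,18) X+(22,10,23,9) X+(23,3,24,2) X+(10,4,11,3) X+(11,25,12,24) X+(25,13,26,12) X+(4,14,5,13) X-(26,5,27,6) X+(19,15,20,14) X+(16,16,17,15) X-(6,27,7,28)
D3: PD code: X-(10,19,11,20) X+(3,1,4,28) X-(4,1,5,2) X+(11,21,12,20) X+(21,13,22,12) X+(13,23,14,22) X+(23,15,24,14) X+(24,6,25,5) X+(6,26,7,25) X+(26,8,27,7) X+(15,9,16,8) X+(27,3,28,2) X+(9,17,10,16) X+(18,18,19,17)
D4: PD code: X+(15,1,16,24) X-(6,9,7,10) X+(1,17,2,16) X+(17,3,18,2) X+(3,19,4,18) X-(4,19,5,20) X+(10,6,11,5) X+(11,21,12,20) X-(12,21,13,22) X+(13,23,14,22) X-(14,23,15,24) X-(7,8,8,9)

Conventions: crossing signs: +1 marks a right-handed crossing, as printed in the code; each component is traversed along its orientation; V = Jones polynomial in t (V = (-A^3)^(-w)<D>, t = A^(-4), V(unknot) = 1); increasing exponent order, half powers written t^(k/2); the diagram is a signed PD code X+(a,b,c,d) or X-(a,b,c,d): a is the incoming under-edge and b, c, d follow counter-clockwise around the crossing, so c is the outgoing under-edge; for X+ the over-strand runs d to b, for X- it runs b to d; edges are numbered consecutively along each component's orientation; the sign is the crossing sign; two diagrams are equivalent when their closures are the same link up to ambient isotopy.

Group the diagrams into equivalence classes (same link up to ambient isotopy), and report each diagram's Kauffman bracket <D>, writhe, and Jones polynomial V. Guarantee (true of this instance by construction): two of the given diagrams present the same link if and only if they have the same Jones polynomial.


equivalence classes: {D1, D2} | {D3} | {D4}
D1 (bracket -A^-6 + A^-2 - A^2 + 2A^6 - A^10 + A^14; 12 crossings at w = +6): V = t - t^2 + 2t^3 - t^4 + t^5 - t^6
V(D2) = t - t^2 + 2t^3 - t^4 + t^5 - t^6  (w +6, c 14, <D> = -A^-6 + A^-2 - A^2 + 2A^6 - A^10 + A^14)
D3 (bracket A^-14 - 2A^-10 + 2A^-6 - 3A^-2 + 2A^2 - 2A^6 + 2A^10 + A^18; 14 crossings at w = +10): V = t^3 + 2t^5 - 2t^6 + 2t^7 - 3t^8 + 2t^9 - 2t^10 + t^11
V(D4) = t + t^3 - t^4  [12 crossings, <D> = -A^-10 + A^-6 + A^2, w = +2]
key observation: 3 classes among 4 diagrams; unequal V(t) rules out equality


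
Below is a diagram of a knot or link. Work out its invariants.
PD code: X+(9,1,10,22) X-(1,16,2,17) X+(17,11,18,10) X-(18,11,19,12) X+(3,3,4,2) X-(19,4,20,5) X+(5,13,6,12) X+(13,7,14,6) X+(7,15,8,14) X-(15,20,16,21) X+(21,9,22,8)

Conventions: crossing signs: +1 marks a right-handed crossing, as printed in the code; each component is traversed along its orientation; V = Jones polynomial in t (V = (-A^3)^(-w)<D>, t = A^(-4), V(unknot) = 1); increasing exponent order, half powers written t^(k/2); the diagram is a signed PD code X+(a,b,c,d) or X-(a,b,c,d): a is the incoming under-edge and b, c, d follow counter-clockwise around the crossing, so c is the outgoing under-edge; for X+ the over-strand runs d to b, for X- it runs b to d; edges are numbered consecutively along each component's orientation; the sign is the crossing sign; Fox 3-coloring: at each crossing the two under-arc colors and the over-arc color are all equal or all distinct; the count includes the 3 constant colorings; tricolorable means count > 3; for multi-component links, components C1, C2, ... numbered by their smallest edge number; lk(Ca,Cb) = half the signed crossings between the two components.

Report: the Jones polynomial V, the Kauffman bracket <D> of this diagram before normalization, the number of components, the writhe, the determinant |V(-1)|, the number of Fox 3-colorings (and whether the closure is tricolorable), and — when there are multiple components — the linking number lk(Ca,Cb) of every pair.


Jones polynomial: V(t) = -t^-2 + 2t^-1 - 3 + 5t - 4t^2 + 5t^3 - 4t^4 + 2t^5 - t^6
<D> = A^-15 - 2A^-11 + 4A^-7 - 5A^-3 + 4A - 5A^5 + 3A^9 - 2A^13 + A^17; writhe +3
components 1, writhe +3 (11 crossings)
3-colorings: 9 of 3^11, det 27 — tricolorable
note: the span of V is 8, forcing >= 8 crossings in any diagram


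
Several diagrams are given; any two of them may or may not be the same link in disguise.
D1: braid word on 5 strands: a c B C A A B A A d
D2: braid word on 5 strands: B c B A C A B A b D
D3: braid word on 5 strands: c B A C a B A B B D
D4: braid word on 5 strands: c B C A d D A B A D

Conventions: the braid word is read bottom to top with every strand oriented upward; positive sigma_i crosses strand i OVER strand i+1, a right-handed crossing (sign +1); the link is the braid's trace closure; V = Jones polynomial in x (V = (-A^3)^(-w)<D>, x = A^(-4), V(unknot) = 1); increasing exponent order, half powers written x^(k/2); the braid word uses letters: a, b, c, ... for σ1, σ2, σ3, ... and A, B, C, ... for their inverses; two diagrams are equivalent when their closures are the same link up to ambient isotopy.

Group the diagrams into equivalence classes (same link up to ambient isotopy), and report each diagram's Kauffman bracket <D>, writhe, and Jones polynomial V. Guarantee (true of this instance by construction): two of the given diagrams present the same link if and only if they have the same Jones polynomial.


equivalence classes: {D1, D2, D3, D4}
D1 (bracket A^-8 + 1 - A^4; 10 crossings at w = -4): V = -x^-4 + x^-3 + x^-1
D2 (bracket A^-14 + A^-6 - A^-2; 10 crossings at w = -6): V = -x^-4 + x^-3 + x^-1
V(D3) = -x^-4 + x^-3 + x^-1  [10 crossings, <D> = A^-14 + A^-6 - A^-2, w = -6]
V(D4) = -x^-4 + x^-3 + x^-1  (w -6, c 10, <D> = A^-14 + A^-6 - A^-2)
key observation: all 4 diagrams share one V(x), hence one class


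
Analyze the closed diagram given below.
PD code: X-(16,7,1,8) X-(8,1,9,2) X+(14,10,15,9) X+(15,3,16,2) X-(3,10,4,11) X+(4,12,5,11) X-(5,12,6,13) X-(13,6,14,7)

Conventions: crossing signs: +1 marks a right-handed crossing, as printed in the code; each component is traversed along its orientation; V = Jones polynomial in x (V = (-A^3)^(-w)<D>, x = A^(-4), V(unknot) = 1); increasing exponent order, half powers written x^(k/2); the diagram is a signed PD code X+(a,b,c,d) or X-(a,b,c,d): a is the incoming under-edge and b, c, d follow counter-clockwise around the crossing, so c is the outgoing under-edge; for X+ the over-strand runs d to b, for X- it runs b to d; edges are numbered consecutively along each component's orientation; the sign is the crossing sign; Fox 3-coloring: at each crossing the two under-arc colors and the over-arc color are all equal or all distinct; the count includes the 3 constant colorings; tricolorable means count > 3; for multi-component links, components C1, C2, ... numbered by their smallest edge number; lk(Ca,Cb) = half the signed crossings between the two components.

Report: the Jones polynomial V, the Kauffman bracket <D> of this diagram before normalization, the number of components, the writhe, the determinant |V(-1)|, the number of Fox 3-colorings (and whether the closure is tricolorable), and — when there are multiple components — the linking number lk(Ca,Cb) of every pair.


Jones polynomial: V(x) = -x^-4 + x^-3 + x^-1
<D> = A^-2 + A^6 - A^10; writhe -2
components 1, writhe -2 (8 crossings)
3-colorings: 9 of 3^8, det 3 — tricolorable
note: the span of V is 3, forcing >= 3 crossings in any diagram


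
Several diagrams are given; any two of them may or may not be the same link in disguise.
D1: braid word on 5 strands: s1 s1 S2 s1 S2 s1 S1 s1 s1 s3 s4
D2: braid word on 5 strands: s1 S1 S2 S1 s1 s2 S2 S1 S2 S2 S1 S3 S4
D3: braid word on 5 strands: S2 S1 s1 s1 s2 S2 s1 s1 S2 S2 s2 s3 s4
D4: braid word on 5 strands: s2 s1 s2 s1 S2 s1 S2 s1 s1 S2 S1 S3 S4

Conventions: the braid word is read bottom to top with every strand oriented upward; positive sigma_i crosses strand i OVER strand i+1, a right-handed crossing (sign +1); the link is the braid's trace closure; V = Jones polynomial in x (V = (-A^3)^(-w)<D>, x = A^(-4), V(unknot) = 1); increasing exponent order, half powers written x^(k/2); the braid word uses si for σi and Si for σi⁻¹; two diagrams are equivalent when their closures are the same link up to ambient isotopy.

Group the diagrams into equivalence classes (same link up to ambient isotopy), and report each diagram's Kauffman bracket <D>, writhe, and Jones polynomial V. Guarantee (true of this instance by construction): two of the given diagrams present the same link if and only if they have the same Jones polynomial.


equivalence classes: {D1, D4} | {D2} | {D3}
D1 (bracket -A^-11 + 2A^-7 - 2A^-3 + 3A - 2A^5 + 2A^9 - A^13 + A^17; 11 crossings at w = +5): V = -x^(-1/2) + x^(1/2) - 2x^(3/2) + 2x^(5/2) - 3x^(7/2) + 2x^(9/2) - 2x^(11/2) + x^(13/2)
D2 (bracket A^-15 + A^-7 - A^-3 + A; 13 crossings at w = -7): V = -x^(-11/2) + x^(-9/2) - x^(-7/2) - x^(-3/2)
V(D3) = -x^(-3/2) - 2x^(1/2) + x^(3/2) - x^(5/2) + x^(7/2)  [13 crossings, <D> = -A^-5 + A^-1 - A^3 + 2A^7 + A^15, w = +3]
V(D4) = -x^(-1/2) + x^(1/2) - 2x^(3/2) + 2x^(5/2) - 3x^(7/2) + 2x^(9/2) - 2x^(11/2) + x^(13/2)  (w +1, c 13, <D> = -A^-23 + 2A^-19 - 2A^-15 + 3A^-11 - 2A^-7 + 2A^-3 - A + A^5)
key observation: comparing 4 Jones polynomials yields 3 groups


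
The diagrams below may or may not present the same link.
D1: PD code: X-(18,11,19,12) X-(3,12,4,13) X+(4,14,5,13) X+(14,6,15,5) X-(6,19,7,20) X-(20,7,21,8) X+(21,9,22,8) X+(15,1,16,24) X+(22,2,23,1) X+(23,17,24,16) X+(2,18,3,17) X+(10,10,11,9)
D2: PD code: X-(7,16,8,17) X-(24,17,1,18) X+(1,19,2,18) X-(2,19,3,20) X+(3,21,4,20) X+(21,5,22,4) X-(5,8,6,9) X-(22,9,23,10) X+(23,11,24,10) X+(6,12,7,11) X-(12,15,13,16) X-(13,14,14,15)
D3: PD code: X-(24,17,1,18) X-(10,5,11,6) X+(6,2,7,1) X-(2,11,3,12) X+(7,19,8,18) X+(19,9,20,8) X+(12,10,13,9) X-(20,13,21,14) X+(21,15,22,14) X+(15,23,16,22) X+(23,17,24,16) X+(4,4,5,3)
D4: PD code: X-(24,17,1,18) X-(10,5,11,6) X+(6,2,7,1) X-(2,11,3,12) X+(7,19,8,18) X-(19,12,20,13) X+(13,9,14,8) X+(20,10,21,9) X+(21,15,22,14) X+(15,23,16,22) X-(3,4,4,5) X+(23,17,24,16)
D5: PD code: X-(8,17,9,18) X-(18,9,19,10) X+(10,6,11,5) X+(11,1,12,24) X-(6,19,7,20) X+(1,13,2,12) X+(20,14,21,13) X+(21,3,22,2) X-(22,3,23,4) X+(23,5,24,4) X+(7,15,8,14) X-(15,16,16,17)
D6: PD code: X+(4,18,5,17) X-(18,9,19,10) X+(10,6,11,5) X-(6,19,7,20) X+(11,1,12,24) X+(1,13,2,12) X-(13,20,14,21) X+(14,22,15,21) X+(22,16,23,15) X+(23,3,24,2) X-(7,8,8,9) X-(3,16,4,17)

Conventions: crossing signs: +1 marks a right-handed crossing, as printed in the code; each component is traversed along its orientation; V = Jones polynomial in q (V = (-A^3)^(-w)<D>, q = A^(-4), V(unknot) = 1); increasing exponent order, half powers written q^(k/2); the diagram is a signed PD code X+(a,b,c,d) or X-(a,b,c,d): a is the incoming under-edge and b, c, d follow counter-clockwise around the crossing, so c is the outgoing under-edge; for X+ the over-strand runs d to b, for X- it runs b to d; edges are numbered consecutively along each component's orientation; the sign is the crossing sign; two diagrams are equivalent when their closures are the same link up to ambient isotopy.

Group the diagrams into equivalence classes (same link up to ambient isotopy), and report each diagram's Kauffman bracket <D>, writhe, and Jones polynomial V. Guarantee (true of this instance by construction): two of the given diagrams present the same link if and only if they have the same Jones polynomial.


equivalence classes: {D1, D3, D4, D5, D6} | {D2}
D1 (bracket A^-8 - 2A^-4 + 2 - 2A^4 + 2A^8 - A^12 + A^16; 12 crossings at w = +4): V = q^-1 - 1 + 2q - 2q^2 + 2q^3 - 2q^4 + q^5
V(D2) = 1  (w -2, c 12, <D> = A^-6)
V(D3) = q^-1 - 1 + 2q - 2q^2 + 2q^3 - 2q^4 + q^5  [12 crossings, <D> = A^-8 - 2A^-4 + 2 - 2A^4 + 2A^8 - A^12 + A^16, w = +4]
D4 (bracket A^-14 - 2A^-10 + 2A^-6 - 2A^-2 + 2A^2 - A^6 + A^10; 12 crossings at w = +2): V = q^-1 - 1 + 2q - 2q^2 + 2q^3 - 2q^4 + q^5
D5 (bracket A^-14 - 2A^-10 + 2A^-6 - 2A^-2 + 2A^2 - A^6 + A^10; 12 crossings at w = +2): V = q^-1 - 1 + 2q - 2q^2 + 2q^3 - 2q^4 + q^5
D6 (bracket A^-14 - 2A^-10 + 2A^-6 - 2A^-2 + 2A^2 - A^6 + A^10; 12 crossings at w = +2): V = q^-1 - 1 + 2q - 2q^2 + 2q^3 - 2q^4 + q^5
key observation: V(q) takes 2 values over 6 diagrams, fixing the grouping


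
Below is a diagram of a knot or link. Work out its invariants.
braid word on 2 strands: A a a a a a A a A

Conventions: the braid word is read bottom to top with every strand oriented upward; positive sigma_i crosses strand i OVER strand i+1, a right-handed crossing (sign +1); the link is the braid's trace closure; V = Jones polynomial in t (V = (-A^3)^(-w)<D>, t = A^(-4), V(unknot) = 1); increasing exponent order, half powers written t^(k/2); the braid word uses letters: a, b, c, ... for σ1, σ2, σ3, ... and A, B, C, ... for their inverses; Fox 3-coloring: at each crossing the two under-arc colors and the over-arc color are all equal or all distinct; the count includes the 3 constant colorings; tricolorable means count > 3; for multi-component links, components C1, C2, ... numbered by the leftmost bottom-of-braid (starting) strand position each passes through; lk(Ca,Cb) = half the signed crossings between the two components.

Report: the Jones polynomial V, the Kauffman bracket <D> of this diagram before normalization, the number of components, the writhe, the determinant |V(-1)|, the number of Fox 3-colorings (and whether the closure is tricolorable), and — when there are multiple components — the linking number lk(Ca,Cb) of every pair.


Jones polynomial: V(t) = t + t^3 - t^4
<D> = A^-7 - A^-3 - A^5; writhe +3
components 1, writhe +3 (9 crossings)
3-colorings: 9 of 3^9, det 3 — tricolorable
note: one generator, power 3: the (2,3) torus pattern


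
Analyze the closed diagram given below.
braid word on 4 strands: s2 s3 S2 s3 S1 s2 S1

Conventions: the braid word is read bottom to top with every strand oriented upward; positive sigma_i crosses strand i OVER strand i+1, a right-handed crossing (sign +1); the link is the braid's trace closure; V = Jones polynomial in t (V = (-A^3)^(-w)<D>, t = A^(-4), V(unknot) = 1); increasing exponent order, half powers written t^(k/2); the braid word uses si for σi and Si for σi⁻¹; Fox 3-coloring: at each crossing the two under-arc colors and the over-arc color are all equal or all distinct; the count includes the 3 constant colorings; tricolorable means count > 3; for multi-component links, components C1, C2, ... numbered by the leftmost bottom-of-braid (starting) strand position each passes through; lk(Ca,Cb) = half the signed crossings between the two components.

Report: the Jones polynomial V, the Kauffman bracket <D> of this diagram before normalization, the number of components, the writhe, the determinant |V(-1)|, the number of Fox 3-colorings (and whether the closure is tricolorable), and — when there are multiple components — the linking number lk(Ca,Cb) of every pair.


V = t^-2 - t^-1 + 2 - 2t + t^2 - t^3 + t^4
<D> = -A^-13 + A^-9 - A^-5 + 2A^-1 - 2A^3 + A^7 - A^11 (w = +1)
1 component over 7 crossings, w = +1
9 Fox colorings among 3^7, |V(-1)| = 9: tricolorable
why: w = +1 (over 7 crossings) is diagram-only; (-A^3)^(-1) removes it from V


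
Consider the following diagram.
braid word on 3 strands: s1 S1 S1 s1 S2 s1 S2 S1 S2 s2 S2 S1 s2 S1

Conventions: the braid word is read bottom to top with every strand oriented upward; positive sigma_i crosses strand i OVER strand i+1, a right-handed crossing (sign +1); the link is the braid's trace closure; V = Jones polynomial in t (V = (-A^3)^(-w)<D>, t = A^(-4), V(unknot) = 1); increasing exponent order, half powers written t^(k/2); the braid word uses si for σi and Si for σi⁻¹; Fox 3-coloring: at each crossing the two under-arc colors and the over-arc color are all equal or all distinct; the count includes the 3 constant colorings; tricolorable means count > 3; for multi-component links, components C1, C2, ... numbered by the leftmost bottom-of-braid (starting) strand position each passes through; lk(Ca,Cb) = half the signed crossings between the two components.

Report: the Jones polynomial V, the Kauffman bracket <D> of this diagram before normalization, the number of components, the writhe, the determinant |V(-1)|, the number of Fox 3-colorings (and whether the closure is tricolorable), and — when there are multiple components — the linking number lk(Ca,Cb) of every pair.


V = -t^-6 + t^-5 - t^-4 + 2t^-3 - t^-2 + t^-1
<D> = A^-8 - A^-4 + 2 - A^4 + A^8 - A^12 (w = -4)
1 component over 14 crossings, w = -4
3 Fox colorings among 3^14, |V(-1)| = 7: not tricolorable
why: free reduction leaves σ2⁻¹ σ1 σ2⁻¹ σ1⁻¹ σ2⁻¹ σ1⁻¹ σ2 σ1⁻¹ of the original 14 letters


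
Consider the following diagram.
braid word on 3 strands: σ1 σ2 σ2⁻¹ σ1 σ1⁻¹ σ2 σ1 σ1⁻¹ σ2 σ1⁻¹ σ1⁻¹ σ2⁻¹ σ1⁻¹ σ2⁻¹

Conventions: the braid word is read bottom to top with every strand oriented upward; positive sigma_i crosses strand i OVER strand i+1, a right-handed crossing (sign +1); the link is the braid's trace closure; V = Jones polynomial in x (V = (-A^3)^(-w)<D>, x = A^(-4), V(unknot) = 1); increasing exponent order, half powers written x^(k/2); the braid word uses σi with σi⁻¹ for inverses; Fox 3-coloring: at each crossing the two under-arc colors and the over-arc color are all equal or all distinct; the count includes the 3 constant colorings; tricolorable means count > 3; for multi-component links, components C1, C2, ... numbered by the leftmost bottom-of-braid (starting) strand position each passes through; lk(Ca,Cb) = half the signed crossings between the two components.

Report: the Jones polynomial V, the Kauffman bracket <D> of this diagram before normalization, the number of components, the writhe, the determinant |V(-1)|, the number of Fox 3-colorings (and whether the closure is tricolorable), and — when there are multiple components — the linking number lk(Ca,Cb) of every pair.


Jones polynomial: V(x) = -x^-4 + x^-3 + x^-1
<D> = A^-2 + A^6 - A^10; writhe -2
components 1, writhe -2 (14 crossings)
3-colorings: 9 of 3^14, det 3 — tricolorable
note: free reduction leaves σ1 σ2 σ2 σ1⁻¹ σ1⁻¹ σ2⁻¹ σ1⁻¹ σ2⁻¹ of the original 14 letters


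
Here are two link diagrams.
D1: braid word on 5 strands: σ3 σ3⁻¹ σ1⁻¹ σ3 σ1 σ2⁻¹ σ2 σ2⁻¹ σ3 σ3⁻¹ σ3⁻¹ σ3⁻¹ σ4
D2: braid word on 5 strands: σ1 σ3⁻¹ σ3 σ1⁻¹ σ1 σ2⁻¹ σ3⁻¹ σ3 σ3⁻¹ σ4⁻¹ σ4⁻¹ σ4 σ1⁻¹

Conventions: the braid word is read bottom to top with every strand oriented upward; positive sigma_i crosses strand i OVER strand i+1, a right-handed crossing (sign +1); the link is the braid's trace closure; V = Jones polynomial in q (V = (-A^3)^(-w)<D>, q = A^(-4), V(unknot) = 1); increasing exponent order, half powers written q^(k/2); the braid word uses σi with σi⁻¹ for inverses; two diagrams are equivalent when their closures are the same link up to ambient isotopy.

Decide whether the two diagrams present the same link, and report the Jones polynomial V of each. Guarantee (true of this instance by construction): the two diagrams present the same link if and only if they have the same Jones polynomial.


equivalent: yes
D1 (bracket A^-5 + A^-1; 13 crossings at w = -1): V = -q^(-1/2) - q^(1/2)
D2 (bracket A^-11 + A^-7; 13 crossings at w = -3): V = -q^(-1/2) - q^(1/2)
key observation: one V(q) for all 2 diagrams — one class (guaranteed)


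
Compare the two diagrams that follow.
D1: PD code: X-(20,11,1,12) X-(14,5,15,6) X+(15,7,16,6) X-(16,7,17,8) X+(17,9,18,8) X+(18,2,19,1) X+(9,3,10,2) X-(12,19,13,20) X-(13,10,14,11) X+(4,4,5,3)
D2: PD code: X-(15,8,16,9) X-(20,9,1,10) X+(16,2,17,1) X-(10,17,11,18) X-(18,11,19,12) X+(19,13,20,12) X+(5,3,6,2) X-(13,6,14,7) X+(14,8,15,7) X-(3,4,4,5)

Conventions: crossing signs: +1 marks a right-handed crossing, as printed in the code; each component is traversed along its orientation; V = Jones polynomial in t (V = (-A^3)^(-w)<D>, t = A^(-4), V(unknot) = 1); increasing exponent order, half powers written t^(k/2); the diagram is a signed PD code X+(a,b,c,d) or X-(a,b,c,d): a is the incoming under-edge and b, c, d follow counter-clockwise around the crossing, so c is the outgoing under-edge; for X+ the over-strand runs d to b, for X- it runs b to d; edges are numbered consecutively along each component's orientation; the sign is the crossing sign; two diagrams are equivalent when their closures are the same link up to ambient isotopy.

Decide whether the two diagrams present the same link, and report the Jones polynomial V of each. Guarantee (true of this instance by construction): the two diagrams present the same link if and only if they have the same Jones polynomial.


equivalent: yes
V(D1) = 1  (w 0, c 10, <D> = 1)
V(D2) = 1  (w -2, c 10, <D> = A^-6)
why: Reidemeister moves carry D1 (10 crossings) to D2 (10)


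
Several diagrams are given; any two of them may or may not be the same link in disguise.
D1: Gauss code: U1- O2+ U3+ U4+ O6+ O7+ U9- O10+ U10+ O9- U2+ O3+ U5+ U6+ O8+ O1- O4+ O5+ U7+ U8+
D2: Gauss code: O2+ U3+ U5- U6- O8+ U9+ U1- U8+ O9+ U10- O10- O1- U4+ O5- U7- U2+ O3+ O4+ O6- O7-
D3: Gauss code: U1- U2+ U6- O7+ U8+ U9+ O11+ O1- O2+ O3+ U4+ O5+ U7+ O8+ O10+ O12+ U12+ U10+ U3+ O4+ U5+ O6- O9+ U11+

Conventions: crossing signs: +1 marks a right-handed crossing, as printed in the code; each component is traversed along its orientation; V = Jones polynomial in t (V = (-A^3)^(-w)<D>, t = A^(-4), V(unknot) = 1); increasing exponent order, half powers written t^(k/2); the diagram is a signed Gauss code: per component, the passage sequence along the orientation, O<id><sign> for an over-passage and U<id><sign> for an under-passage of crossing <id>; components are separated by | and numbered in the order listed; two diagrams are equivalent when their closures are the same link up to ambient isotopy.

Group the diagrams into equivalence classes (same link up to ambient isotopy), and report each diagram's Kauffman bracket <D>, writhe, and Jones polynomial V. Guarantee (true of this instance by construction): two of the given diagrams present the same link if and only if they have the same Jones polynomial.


grouping into links: {D1} | {D2} | {D3}
V(D1) = t^2 + t^4 - t^5 + t^6 - t^7  (w +6, c 10, <D> = -A^-10 + A^-6 - A^-2 + A^2 + A^10)
V(D2) = 1  [10 crossings, <D> = 1, w = 0]
V(D3) = t^2 - t^3 + 3t^4 - 3t^5 + 3t^6 - 3t^7 + 2t^8 - t^9  (w +8, c 12, <D> = -A^-12 + 2A^-8 - 3A^-4 + 3 - 3A^4 + 3A^8 - A^12 + A^16)
key observation: V(t) takes 3 values over 3 diagrams, fixing the grouping


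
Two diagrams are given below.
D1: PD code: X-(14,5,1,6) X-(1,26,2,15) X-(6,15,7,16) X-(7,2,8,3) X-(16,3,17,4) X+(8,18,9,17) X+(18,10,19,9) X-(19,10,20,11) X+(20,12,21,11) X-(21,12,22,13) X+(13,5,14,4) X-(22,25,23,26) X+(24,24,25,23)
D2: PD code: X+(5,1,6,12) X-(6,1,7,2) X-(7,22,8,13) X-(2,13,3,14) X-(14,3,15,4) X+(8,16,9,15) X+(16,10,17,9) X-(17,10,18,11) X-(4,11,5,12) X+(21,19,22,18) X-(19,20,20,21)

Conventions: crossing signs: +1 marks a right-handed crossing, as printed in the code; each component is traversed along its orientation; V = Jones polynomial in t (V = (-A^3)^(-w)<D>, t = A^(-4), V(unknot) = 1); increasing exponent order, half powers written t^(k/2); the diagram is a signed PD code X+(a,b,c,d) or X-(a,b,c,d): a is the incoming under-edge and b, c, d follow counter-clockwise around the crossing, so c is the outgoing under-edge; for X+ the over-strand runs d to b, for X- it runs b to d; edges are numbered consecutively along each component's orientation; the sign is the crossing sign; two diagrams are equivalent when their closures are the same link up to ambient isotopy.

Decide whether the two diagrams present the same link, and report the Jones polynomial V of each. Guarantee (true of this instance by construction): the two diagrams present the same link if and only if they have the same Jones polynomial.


same link: yes
V(D1) = -t^(-5/2) - t^(-1/2)  [13 crossings, <D> = A^-7 + A, w = -3]
V(D2) = -t^(-5/2) - t^(-1/2)  (w -3, c 11, <D> = A^-7 + A)
note: from 13 to 11 crossings by R-moves: one link, two diagrams


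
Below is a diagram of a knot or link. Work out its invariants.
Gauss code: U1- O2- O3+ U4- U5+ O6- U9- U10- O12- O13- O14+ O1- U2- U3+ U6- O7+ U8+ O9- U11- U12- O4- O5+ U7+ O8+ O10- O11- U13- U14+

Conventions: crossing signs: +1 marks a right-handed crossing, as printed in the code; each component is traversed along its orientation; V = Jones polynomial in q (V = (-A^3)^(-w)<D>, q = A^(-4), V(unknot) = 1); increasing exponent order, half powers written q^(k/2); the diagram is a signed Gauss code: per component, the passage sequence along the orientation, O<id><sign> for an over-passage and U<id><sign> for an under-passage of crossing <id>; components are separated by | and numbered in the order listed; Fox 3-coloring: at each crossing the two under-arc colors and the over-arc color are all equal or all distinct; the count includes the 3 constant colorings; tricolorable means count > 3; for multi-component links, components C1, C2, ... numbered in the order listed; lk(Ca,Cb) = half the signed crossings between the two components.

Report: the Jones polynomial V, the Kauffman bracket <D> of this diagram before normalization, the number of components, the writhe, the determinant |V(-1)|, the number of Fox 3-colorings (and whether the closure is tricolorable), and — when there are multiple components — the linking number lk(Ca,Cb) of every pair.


V(q) = -q^-6 + q^-5 - q^-4 + 2q^-3 - q^-2 + q^-1
bracket: A^-8 - A^-4 + 2 - A^4 + A^8 - A^12, w = -4
1 component, writhe -4, over 14 crossings
det 7, colorings 3 of 3^14 — not tricolorable
observation: w = -4 shifts under R1 moves; the (-A^3)^(4) factor cancels that in V


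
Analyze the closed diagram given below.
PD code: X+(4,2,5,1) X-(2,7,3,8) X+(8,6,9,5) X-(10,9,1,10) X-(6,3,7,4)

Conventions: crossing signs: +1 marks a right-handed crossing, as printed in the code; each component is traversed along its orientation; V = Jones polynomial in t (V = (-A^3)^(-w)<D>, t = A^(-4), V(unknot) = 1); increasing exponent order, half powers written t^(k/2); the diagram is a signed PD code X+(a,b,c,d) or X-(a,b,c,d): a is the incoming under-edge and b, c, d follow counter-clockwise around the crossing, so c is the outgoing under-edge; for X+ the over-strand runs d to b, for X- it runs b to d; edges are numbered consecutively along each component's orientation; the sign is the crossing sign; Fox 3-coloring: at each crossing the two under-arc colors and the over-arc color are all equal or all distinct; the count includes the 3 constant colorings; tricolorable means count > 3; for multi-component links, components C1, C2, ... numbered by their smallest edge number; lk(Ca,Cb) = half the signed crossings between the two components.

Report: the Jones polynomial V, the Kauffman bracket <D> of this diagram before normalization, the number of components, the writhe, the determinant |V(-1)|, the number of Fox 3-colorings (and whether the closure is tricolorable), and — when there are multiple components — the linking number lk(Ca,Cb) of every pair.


Jones polynomial: V(t) = t^-2 - t^-1 + 1 - t + t^2
<D> = -A^-11 + A^-7 - A^-3 + A - A^5; writhe -1
components 1, writhe -1 (5 crossings)
3-colorings: 3 of 3^5, det 5 — not tricolorable
note: |V(-1)| = 5: so not tricolorable, since 3 does not divide 5


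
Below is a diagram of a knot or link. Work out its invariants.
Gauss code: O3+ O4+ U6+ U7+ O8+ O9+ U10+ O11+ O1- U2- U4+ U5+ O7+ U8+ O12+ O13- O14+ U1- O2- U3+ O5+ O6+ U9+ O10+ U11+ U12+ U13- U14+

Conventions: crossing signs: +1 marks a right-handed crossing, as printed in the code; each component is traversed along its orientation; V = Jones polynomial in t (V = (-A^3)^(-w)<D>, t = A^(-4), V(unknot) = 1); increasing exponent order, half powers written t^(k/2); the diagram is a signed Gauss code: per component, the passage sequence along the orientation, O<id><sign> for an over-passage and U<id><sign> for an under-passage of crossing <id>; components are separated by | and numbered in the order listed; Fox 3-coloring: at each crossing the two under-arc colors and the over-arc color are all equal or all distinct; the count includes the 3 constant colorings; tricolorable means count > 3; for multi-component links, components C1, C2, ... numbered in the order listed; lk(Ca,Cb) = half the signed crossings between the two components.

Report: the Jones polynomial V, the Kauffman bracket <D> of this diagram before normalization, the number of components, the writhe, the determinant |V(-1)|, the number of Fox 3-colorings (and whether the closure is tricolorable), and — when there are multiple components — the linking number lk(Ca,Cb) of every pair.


Jones polynomial: V(t) = t^3 + t^6 - t^7 + t^8 - t^9 + t^10 - t^11
<D> = -A^-20 + A^-16 - A^-12 + A^-8 - A^-4 + 1 + A^12; writhe +8
components 1, writhe +8 (14 crossings)
3-colorings: 3 of 3^14, det 5 — not tricolorable
note: |V(-1)| = 5: so not tricolorable, since 3 does not divide 5


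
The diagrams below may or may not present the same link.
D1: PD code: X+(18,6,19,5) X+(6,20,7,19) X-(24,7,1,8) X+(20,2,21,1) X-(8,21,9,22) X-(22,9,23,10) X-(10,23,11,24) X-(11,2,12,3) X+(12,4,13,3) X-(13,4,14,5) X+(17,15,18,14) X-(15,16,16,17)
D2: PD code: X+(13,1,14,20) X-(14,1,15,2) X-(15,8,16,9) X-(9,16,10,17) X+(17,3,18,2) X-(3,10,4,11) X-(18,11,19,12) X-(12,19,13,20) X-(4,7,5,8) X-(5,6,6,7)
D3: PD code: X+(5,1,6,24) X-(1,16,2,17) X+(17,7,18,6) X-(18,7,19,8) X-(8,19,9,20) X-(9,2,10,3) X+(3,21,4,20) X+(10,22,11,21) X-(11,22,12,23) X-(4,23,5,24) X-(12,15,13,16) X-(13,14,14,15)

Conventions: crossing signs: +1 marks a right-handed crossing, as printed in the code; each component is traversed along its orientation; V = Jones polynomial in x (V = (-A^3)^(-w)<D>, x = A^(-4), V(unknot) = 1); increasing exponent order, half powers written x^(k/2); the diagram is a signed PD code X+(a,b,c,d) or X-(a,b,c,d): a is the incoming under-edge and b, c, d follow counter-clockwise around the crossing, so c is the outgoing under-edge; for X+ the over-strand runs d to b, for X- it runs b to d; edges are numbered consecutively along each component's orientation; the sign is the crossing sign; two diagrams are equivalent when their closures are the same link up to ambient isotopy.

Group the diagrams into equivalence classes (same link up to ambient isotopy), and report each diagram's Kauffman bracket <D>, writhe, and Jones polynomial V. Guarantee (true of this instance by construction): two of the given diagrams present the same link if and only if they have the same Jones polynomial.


equivalence classes: {D1} | {D2} | {D3}
D1 (bracket A^-10 - A^-6 + 2A^-2 - 2A^2 + 2A^6 - 2A^10 + A^14; 12 crossings at w = -2): V = x^-5 - 2x^-4 + 2x^-3 - 2x^-2 + 2x^-1 - 1 + x
V(D2) = -x^-6 + x^-5 - x^-4 + 2x^-3 - x^-2 + x^-1  (w -6, c 10, <D> = A^-14 - A^-10 + 2A^-6 - A^-2 + A^2 - A^6)
D3 (bracket A^-12; 12 crossings at w = -4): V = 1
key observation: 3 classes among 3 diagrams; unequal V(x) rules out equality


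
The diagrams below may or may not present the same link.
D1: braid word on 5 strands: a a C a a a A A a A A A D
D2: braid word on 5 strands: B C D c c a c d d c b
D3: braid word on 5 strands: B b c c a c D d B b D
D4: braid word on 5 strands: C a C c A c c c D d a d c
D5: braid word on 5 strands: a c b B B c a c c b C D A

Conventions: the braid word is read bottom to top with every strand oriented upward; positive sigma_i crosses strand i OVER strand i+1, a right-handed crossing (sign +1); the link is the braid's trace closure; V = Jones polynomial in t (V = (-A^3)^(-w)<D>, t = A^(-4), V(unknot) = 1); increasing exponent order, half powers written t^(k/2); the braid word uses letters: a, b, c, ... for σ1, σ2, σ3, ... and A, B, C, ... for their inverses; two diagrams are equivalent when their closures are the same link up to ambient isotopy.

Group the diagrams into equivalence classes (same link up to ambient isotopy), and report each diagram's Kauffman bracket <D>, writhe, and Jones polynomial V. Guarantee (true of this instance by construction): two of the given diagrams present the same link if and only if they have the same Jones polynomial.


equivalence classes: {D1} | {D2, D3, D4, D5}
D1 (bracket A^-5 + A^-1; 13 crossings at w = -1): V = -t^(-1/2) - t^(1/2)
V(D2) = -t^(1/2) - t^(3/2) - t^(5/2) + t^(9/2)  (w +5, c 11, <D> = -A^-3 + A^5 + A^9 + A^13)
V(D3) = -t^(1/2) - t^(3/2) - t^(5/2) + t^(9/2)  (w +3, c 11, <D> = -A^-9 + A^-1 + A^3 + A^7)
V(D4) = -t^(1/2) - t^(3/2) - t^(5/2) + t^(9/2)  (w +5, c 13, <D> = -A^-3 + A^5 + A^9 + A^13)
V(D5) = -t^(1/2) - t^(3/2) - t^(5/2) + t^(9/2)  [13 crossings, <D> = -A^-9 + A^-1 + A^3 + A^7, w = +3]
observation: comparing 5 Jones polynomials yields 2 groups


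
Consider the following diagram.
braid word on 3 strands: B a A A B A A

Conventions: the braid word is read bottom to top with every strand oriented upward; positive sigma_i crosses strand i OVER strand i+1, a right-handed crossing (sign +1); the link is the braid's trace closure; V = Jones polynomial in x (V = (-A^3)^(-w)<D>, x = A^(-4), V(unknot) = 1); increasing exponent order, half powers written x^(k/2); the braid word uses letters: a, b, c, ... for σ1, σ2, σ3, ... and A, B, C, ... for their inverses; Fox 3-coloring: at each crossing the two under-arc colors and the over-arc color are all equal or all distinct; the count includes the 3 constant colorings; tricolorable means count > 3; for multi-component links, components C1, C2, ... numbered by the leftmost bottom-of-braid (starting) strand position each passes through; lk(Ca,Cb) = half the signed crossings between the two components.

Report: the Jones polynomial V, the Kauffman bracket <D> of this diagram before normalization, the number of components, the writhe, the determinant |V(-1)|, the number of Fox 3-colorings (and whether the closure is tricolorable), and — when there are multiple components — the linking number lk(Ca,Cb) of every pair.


V = -x^(-11/2) + x^(-9/2) - x^(-7/2) - x^(-3/2)
<D> = A^-9 + A^-1 - A^3 + A^7 (w = -5)
2 components over 7 crossings, w = -5
lk(C1,C2): -2
3 Fox colorings among 3^7, |V(-1)| = 4: not tricolorable
why: w = -5 shifts under R1 moves; the (-A^3)^(5) factor cancels that in V


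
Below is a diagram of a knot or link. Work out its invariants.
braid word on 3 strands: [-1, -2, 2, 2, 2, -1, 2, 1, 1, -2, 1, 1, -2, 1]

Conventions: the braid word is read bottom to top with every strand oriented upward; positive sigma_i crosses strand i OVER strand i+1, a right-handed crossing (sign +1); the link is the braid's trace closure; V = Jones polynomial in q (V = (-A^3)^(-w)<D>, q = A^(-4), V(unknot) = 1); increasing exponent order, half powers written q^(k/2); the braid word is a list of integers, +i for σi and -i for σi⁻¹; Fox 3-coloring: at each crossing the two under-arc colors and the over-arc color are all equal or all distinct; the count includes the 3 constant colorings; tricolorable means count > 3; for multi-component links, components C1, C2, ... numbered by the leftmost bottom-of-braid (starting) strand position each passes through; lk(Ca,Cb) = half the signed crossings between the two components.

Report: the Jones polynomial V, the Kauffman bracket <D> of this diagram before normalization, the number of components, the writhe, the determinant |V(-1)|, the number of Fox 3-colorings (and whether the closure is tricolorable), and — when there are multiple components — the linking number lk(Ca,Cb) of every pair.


V = 2q - 2q^2 + 3q^3 - 3q^4 + 2q^5 - 2q^6 + q^7
<D> = A^-16 - 2A^-12 + 2A^-8 - 3A^-4 + 3 - 2A^4 + 2A^8 (w = +4)
1 component over 14 crossings, w = +4
9 Fox colorings among 3^14, |V(-1)| = 15: tricolorable
why: V spans 6 powers of q: at least 6 crossings in any diagram


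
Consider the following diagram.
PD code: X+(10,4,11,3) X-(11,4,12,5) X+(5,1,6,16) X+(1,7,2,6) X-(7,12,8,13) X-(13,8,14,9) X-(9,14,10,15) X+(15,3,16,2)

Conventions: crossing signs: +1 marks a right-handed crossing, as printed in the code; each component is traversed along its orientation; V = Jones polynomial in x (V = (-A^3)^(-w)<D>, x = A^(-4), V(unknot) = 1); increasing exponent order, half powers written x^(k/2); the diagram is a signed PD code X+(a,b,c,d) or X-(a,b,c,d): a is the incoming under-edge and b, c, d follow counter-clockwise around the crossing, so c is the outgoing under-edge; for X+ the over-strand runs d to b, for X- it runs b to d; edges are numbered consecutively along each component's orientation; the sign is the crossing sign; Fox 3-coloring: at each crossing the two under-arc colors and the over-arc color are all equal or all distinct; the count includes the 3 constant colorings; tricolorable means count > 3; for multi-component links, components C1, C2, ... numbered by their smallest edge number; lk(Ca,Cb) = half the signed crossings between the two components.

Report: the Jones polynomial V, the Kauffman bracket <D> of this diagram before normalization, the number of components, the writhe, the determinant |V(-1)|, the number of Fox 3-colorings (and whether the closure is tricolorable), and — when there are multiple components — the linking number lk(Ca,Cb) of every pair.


V = -x^-3 + x^-2 - x^-1 + 3 - x + x^2 - x^3
<D> = -A^-12 + A^-8 - A^-4 + 3 - A^4 + A^8 - A^12 (w = 0)
1 component over 8 crossings, w = 0
27 Fox colorings among 3^8, |V(-1)| = 9: tricolorable
why: V is palindromic (span 6, det 9): x -> 1/x fixes it; necessary, not sufficient, for amphichirality
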